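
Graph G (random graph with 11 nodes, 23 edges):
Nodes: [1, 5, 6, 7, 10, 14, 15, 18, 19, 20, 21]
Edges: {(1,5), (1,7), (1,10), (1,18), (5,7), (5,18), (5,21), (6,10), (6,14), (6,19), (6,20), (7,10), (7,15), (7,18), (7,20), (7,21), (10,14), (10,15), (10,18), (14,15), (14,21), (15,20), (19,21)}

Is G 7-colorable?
A valid 7-coloring: color 1: [7, 14, 19]; color 2: [5, 10, 20]; color 3: [1, 6, 15, 21]; color 4: [18].
(χ(G) = 4 ≤ 7.)

Yes, G is 7-colorable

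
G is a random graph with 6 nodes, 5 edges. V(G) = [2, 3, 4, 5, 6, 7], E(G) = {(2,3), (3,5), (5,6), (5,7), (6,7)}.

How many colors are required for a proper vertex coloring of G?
χ(G) = 3

Clique number ω(G) = 3 (lower bound: χ ≥ ω).
The clique on [5, 6, 7] has size 3, forcing χ ≥ 3, and the coloring below uses 3 colors, so χ(G) = 3.
A valid 3-coloring: color 1: [2, 4, 5]; color 2: [3, 6]; color 3: [7].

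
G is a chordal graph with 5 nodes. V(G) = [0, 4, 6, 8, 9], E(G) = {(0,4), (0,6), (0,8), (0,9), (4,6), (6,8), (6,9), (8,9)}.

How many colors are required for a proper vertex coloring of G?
Clique number ω(G) = 4 (lower bound: χ ≥ ω).
The clique on [0, 6, 8, 9] has size 4, forcing χ ≥ 4, and the coloring below uses 4 colors, so χ(G) = 4.
A valid 4-coloring: color 1: [0]; color 2: [6]; color 3: [4, 8]; color 4: [9].

χ(G) = 4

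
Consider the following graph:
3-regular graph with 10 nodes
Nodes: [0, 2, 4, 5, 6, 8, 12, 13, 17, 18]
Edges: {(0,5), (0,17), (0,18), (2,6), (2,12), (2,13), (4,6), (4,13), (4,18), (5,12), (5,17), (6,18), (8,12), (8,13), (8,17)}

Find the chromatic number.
χ(G) = 3

Clique number ω(G) = 3 (lower bound: χ ≥ ω).
The clique on [0, 5, 17] has size 3, forcing χ ≥ 3, and the coloring below uses 3 colors, so χ(G) = 3.
A valid 3-coloring: color 1: [12, 13, 17, 18]; color 2: [2, 4, 5, 8]; color 3: [0, 6].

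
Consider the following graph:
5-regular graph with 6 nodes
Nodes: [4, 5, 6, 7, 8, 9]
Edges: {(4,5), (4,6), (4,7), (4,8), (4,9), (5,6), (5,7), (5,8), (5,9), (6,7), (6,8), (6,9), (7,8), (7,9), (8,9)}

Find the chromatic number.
χ(G) = 6

Clique number ω(G) = 6 (lower bound: χ ≥ ω).
The clique on [4, 5, 6, 7, 8, 9] has size 6, forcing χ ≥ 6, and the coloring below uses 6 colors, so χ(G) = 6.
A valid 6-coloring: color 1: [8]; color 2: [5]; color 3: [9]; color 4: [4]; color 5: [6]; color 6: [7].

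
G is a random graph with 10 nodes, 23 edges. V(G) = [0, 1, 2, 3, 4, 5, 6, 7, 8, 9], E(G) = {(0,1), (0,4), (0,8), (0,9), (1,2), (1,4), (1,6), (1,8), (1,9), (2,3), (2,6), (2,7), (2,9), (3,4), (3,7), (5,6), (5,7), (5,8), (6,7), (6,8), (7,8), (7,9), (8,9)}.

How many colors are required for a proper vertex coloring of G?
Clique number ω(G) = 4 (lower bound: χ ≥ ω).
The clique on [0, 1, 8, 9] has size 4, forcing χ ≥ 4, and the coloring below uses 4 colors, so χ(G) = 4.
A valid 4-coloring: color 1: [1, 7]; color 2: [2, 4, 8]; color 3: [3, 5, 9]; color 4: [0, 6].

χ(G) = 4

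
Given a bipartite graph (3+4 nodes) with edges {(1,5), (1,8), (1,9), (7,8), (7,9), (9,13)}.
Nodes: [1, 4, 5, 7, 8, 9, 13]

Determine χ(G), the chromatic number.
Clique number ω(G) = 2 (lower bound: χ ≥ ω).
The graph is bipartite (no odd cycle), so 2 colors suffice: χ(G) = 2.
A valid 2-coloring: color 1: [4, 5, 8, 9]; color 2: [1, 7, 13].

χ(G) = 2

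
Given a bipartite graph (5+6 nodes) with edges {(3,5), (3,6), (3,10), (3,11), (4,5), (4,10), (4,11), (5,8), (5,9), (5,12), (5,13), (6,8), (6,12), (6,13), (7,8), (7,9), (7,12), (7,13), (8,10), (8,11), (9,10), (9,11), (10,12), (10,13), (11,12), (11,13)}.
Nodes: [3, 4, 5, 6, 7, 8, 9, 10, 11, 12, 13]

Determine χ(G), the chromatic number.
χ(G) = 2

Clique number ω(G) = 2 (lower bound: χ ≥ ω).
The graph is bipartite (no odd cycle), so 2 colors suffice: χ(G) = 2.
A valid 2-coloring: color 1: [5, 6, 7, 10, 11]; color 2: [3, 4, 8, 9, 12, 13].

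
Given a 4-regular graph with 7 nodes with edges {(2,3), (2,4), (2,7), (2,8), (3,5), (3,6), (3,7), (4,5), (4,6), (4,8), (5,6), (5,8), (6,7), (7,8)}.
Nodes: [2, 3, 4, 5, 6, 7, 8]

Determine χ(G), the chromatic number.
Clique number ω(G) = 3 (lower bound: χ ≥ ω).
Suppose a proper 3-coloring c exists. The clique [2, 3, 7] takes 3 distinct colors; by symmetry let c(2) = 1, c(3) = 2, c(7) = 3.
- Vertex 6: neighbors [3, 7] already have colors [2, 3] ⇒ c(6) = 1.
- Vertex 5: neighbors [6, 3] already have colors [1, 2] ⇒ c(5) = 3.
- Vertex 4: neighbors [2, 5] already have colors [1, 3] ⇒ c(4) = 2.
- Vertex 8: neighbors [2, 4, 5] already have colors [1, 2, 3] — all 3 colors blocked. Contradiction.
The forced assignments end in a contradiction, so G has no proper 3-coloring (χ ≥ 4).
The coloring below uses 4 colors, so χ(G) = 4.
A valid 4-coloring: color 1: [3, 8]; color 2: [4, 7]; color 3: [2, 5]; color 4: [6].

χ(G) = 4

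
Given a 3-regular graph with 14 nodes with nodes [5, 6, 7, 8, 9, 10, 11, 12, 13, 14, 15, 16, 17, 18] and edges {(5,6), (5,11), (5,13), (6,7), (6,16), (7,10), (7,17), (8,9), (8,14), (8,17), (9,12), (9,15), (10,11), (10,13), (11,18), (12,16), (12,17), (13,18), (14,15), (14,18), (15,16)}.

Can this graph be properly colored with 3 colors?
A valid 3-coloring: color 1: [7, 8, 11, 12, 13, 15]; color 2: [6, 9, 10, 17, 18]; color 3: [5, 14, 16].
(χ(G) = 3 ≤ 3.)

Yes, G is 3-colorable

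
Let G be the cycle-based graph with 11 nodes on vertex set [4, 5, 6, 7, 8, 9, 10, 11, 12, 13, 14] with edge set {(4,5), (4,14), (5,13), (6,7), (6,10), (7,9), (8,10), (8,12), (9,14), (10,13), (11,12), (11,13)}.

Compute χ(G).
Clique number ω(G) = 2 (lower bound: χ ≥ ω).
Odd cycle [11, 12, 8, 10, 13] needs 3 colors (χ ≥ 3).
The coloring below uses 3 colors, so χ(G) = 3.
A valid 3-coloring: color 1: [4, 6, 9, 12, 13]; color 2: [5, 7, 10, 11, 14]; color 3: [8].

χ(G) = 3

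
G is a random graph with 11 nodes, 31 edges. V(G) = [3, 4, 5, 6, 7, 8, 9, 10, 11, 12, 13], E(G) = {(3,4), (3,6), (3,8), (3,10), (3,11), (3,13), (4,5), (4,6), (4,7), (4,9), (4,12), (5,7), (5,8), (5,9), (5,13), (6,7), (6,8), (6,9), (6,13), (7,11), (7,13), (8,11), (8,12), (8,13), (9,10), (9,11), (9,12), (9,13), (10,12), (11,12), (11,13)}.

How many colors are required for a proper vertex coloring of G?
Clique number ω(G) = 4 (lower bound: χ ≥ ω).
The clique on [3, 8, 11, 13] has size 4, forcing χ ≥ 4, and the coloring below uses 4 colors, so χ(G) = 4.
A valid 4-coloring: color 1: [7, 8, 9]; color 2: [4, 10, 13]; color 3: [5, 6, 11]; color 4: [3, 12].

χ(G) = 4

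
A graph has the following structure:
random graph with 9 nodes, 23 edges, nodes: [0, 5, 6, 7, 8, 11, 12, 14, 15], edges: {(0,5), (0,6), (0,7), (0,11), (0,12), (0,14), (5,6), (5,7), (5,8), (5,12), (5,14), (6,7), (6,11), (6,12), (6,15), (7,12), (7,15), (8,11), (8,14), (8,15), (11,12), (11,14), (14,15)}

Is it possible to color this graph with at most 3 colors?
No, G is not 3-colorable

The clique on vertices [0, 5, 6, 7, 12] has size 5 > 3, so it alone needs 5 colors.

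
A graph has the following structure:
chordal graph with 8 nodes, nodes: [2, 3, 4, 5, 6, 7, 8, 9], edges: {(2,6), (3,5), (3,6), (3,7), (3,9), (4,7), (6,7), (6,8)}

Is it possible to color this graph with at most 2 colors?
No, G is not 2-colorable

The clique on vertices [3, 6, 7] has size 3 > 2, so it alone needs 3 colors.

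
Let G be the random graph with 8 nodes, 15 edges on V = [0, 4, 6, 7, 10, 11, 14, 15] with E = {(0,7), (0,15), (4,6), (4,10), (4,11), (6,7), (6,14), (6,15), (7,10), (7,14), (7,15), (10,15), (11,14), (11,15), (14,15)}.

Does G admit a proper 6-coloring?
A valid 6-coloring: color 1: [4, 15]; color 2: [7, 11]; color 3: [0, 6, 10]; color 4: [14].
(χ(G) = 4 ≤ 6.)

Yes, G is 6-colorable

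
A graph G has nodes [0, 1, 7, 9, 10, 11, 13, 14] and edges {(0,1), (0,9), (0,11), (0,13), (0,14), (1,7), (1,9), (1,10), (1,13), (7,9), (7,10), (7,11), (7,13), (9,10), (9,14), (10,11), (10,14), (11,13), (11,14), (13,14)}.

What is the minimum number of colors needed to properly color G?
χ(G) = 4

Clique number ω(G) = 4 (lower bound: χ ≥ ω).
The clique on [0, 11, 13, 14] has size 4, forcing χ ≥ 4, and the coloring below uses 4 colors, so χ(G) = 4.
A valid 4-coloring: color 1: [9, 11]; color 2: [10, 13]; color 3: [1, 14]; color 4: [0, 7].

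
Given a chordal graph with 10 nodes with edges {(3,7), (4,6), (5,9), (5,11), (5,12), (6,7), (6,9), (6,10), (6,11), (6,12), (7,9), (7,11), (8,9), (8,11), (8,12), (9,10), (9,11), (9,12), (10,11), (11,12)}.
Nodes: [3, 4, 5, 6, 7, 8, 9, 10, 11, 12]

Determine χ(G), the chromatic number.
Clique number ω(G) = 4 (lower bound: χ ≥ ω).
The clique on [8, 9, 11, 12] has size 4, forcing χ ≥ 4, and the coloring below uses 4 colors, so χ(G) = 4.
A valid 4-coloring: color 1: [3, 4, 11]; color 2: [9]; color 3: [5, 6, 8]; color 4: [7, 10, 12].

χ(G) = 4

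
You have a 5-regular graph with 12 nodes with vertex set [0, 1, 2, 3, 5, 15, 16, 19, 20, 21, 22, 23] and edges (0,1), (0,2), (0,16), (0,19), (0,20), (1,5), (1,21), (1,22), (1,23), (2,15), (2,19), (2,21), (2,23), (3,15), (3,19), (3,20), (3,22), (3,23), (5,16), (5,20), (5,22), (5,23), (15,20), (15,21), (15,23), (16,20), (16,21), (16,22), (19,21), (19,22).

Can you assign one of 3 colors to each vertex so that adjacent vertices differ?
No, G is not 3-colorable

Suppose a proper 3-coloring c exists. The clique [0, 2, 19] takes 3 distinct colors; by symmetry let c(0) = 1, c(2) = 2, c(19) = 3.
- Vertex 21: neighbors [2, 19] already have colors [2, 3] ⇒ c(21) = 1.
- Vertex 15: neighbors [21, 2] already have colors [1, 2] ⇒ c(15) = 3.
- Vertex 20: neighbors [0, 15] already have colors [1, 3] ⇒ c(20) = 2.
- Vertex 23: neighbors [2, 15] already have colors [2, 3] ⇒ c(23) = 1.
- Vertex 3: neighbors [23, 20, 15] already have colors [1, 2, 3] — all 3 colors blocked. Contradiction.
The forced assignments end in a contradiction, so G has no proper 3-coloring (χ ≥ 4).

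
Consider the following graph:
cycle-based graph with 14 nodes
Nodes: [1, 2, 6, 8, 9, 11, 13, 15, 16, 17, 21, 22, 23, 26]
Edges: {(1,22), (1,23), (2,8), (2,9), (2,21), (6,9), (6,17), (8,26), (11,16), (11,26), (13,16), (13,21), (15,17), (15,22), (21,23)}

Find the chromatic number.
Clique number ω(G) = 2 (lower bound: χ ≥ ω).
Odd cycle [13, 16, 11, 26, 8, 2, 21] needs 3 colors (χ ≥ 3).
The coloring below uses 3 colors, so χ(G) = 3.
A valid 3-coloring: color 1: [1, 6, 15, 16, 21, 26]; color 2: [2, 11, 13, 17, 22, 23]; color 3: [8, 9].

χ(G) = 3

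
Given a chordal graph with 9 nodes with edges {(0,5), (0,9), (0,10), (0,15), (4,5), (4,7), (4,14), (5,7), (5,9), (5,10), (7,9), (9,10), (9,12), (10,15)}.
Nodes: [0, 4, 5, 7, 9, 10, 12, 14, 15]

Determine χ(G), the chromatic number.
χ(G) = 4

Clique number ω(G) = 4 (lower bound: χ ≥ ω).
The clique on [0, 5, 9, 10] has size 4, forcing χ ≥ 4, and the coloring below uses 4 colors, so χ(G) = 4.
A valid 4-coloring: color 1: [5, 12, 14, 15]; color 2: [4, 9]; color 3: [7, 10]; color 4: [0].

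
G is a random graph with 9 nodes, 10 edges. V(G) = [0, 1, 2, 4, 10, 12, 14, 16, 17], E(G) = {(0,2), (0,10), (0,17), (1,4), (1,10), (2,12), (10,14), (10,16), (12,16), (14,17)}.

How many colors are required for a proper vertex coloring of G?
Clique number ω(G) = 2 (lower bound: χ ≥ ω).
Odd cycle [10, 0, 2, 12, 16] needs 3 colors (χ ≥ 3).
The coloring below uses 3 colors, so χ(G) = 3.
A valid 3-coloring: color 1: [4, 10, 12, 17]; color 2: [0, 1, 14, 16]; color 3: [2].

χ(G) = 3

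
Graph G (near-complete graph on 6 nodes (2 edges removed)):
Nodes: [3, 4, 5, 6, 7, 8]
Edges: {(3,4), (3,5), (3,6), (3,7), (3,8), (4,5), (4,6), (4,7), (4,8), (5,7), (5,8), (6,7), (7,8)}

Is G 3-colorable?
The clique on vertices [3, 4, 5, 7, 8] has size 5 > 3, so it alone needs 5 colors.

No, G is not 3-colorable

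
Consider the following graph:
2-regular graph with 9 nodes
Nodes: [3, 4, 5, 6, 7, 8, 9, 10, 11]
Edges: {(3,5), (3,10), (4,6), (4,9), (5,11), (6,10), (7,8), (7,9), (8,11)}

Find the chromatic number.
Clique number ω(G) = 2 (lower bound: χ ≥ ω).
Odd cycle [9, 7, 8, 11, 5, 3, 10, 6, 4] needs 3 colors (χ ≥ 3).
The coloring below uses 3 colors, so χ(G) = 3.
A valid 3-coloring: color 1: [5, 6, 8, 9]; color 2: [4, 7, 10, 11]; color 3: [3].

χ(G) = 3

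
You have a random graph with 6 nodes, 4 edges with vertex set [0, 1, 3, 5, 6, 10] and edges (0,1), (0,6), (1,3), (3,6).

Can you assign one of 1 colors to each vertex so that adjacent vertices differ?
Edge (0,1) forces its endpoints to differ, so 1 color is not enough.

No, G is not 1-colorable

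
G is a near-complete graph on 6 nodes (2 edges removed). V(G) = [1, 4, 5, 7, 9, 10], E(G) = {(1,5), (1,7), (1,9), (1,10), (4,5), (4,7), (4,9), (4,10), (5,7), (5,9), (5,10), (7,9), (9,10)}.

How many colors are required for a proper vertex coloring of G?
χ(G) = 4

Clique number ω(G) = 4 (lower bound: χ ≥ ω).
The clique on [1, 5, 9, 10] has size 4, forcing χ ≥ 4, and the coloring below uses 4 colors, so χ(G) = 4.
A valid 4-coloring: color 1: [5]; color 2: [9]; color 3: [1, 4]; color 4: [7, 10].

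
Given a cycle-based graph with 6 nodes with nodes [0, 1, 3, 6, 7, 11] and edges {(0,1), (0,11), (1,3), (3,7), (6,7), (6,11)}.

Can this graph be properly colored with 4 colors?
A valid 4-coloring: color 1: [1, 7, 11]; color 2: [0, 3, 6].
(χ(G) = 2 ≤ 4.)

Yes, G is 4-colorable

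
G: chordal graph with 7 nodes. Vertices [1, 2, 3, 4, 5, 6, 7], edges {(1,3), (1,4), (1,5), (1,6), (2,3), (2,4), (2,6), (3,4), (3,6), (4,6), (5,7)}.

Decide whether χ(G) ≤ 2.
The clique on vertices [1, 3, 4, 6] has size 4 > 2, so it alone needs 4 colors.

No, G is not 2-colorable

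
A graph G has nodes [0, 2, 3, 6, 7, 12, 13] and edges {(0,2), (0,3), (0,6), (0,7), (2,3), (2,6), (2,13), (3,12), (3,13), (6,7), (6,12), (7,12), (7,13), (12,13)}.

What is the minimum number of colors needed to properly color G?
Clique number ω(G) = 3 (lower bound: χ ≥ ω).
Suppose a proper 3-coloring c exists. The clique [0, 2, 3] takes 3 distinct colors; by symmetry let c(0) = 1, c(2) = 2, c(3) = 3.
- Vertex 6: neighbors [0, 2] already have colors [1, 2] ⇒ c(6) = 3.
- Vertex 7: neighbors [0, 6] already have colors [1, 3] ⇒ c(7) = 2.
- Vertex 12: neighbors [7, 3] already have colors [2, 3] ⇒ c(12) = 1.
- Vertex 13: neighbors [12, 2, 3] already have colors [1, 2, 3] — all 3 colors blocked. Contradiction.
The forced assignments end in a contradiction, so G has no proper 3-coloring (χ ≥ 4).
The coloring below uses 4 colors, so χ(G) = 4.
A valid 4-coloring: color 1: [3, 7]; color 2: [6, 13]; color 3: [0, 12]; color 4: [2].

χ(G) = 4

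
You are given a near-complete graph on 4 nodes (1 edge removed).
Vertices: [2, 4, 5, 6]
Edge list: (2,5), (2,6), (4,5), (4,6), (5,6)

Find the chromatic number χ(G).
χ(G) = 3

Clique number ω(G) = 3 (lower bound: χ ≥ ω).
The clique on [2, 5, 6] has size 3, forcing χ ≥ 3, and the coloring below uses 3 colors, so χ(G) = 3.
A valid 3-coloring: color 1: [5]; color 2: [6]; color 3: [2, 4].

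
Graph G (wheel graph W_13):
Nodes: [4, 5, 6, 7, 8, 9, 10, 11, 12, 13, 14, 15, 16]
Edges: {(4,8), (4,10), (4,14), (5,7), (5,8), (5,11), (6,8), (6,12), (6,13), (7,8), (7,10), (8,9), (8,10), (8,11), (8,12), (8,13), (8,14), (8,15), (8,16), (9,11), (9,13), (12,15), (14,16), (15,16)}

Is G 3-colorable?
Yes, G is 3-colorable

A valid 3-coloring: color 1: [8]; color 2: [4, 7, 11, 12, 13, 16]; color 3: [5, 6, 9, 10, 14, 15].
(χ(G) = 3 ≤ 3.)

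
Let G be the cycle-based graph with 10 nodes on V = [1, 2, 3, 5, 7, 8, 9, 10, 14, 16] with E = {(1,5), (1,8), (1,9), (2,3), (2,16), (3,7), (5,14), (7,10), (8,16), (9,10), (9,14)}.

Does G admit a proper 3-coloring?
A valid 3-coloring: color 1: [1, 3, 10, 14, 16]; color 2: [2, 5, 7, 8, 9].
(χ(G) = 2 ≤ 3.)

Yes, G is 3-colorable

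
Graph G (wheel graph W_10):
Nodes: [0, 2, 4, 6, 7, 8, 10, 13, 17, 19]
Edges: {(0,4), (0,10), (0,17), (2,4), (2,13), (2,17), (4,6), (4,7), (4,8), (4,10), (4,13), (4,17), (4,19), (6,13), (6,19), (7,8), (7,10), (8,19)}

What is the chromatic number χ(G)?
Clique number ω(G) = 3 (lower bound: χ ≥ ω).
Odd cycle [0, 10, 7, 8, 19, 6, 13, 2, 17] needs 3 colors (χ ≥ 3).
Vertex 4 is adjacent to every vertex of [0, 2, 6, 7, 8, 10, 13, 17, 19], which already need 3 colors among themselves, so 4 needs a new color (χ ≥ 4).
The coloring below uses 4 colors, so χ(G) = 4.
A valid 4-coloring: color 1: [4]; color 2: [0, 2, 7, 19]; color 3: [6, 8, 10, 17]; color 4: [13].

χ(G) = 4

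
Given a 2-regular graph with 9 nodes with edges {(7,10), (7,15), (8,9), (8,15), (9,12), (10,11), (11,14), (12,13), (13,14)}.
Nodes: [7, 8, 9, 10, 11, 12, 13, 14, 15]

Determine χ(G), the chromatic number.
Clique number ω(G) = 2 (lower bound: χ ≥ ω).
Odd cycle [8, 9, 12, 13, 14, 11, 10, 7, 15] needs 3 colors (χ ≥ 3).
The coloring below uses 3 colors, so χ(G) = 3.
A valid 3-coloring: color 1: [7, 8, 11, 12]; color 2: [9, 10, 14, 15]; color 3: [13].

χ(G) = 3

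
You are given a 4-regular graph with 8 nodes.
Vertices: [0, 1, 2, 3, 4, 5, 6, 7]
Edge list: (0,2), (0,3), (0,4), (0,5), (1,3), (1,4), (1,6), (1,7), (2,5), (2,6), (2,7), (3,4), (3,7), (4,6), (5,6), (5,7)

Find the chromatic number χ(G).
Clique number ω(G) = 3 (lower bound: χ ≥ ω).
Suppose a proper 3-coloring c exists. The clique [0, 2, 5] takes 3 distinct colors; by symmetry let c(0) = 1, c(2) = 2, c(5) = 3.
- Vertex 6: neighbors [2, 5] already have colors [2, 3] ⇒ c(6) = 1.
- Vertex 7: neighbors [2, 5] already have colors [2, 3] ⇒ c(7) = 1.
- Vertex 1: neighbors [6] already have colors [1]; try each remaining color.
- Case c(1) = 2:
  - Vertex 3: neighbors [0, 1] already have colors [1, 2] ⇒ c(3) = 3.
  - Vertex 4: neighbors [0, 1, 3] already have colors [1, 2, 3] — all 3 colors blocked. Contradiction.
- Case c(1) = 3:
  - Vertex 3: neighbors [0, 1] already have colors [1, 3] ⇒ c(3) = 2.
  - Vertex 4: neighbors [0, 3, 1] already have colors [1, 2, 3] — all 3 colors blocked. Contradiction.
Every case ends in a contradiction, so G has no proper 3-coloring (χ ≥ 4).
The coloring below uses 4 colors, so χ(G) = 4.
A valid 4-coloring: color 1: [0, 6, 7]; color 2: [2, 3]; color 3: [4, 5]; color 4: [1].

χ(G) = 4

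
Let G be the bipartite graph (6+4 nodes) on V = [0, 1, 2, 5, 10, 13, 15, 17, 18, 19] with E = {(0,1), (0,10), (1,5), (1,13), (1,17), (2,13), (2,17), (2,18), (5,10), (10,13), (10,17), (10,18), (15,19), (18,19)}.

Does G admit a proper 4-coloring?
A valid 4-coloring: color 1: [1, 2, 10, 19]; color 2: [0, 5, 13, 15, 17, 18].
(χ(G) = 2 ≤ 4.)

Yes, G is 4-colorable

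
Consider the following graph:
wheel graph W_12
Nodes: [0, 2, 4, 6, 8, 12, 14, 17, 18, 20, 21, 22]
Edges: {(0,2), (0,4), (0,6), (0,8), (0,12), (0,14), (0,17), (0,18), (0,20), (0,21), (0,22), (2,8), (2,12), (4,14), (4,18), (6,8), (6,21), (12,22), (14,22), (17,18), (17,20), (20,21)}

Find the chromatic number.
Clique number ω(G) = 3 (lower bound: χ ≥ ω).
Odd cycle [18, 4, 14, 22, 12, 2, 8, 6, 21, 20, 17] needs 3 colors (χ ≥ 3).
Vertex 0 is adjacent to every vertex of [2, 4, 6, 8, 12, 14, 17, 18, 20, 21, 22], which already need 3 colors among themselves, so 0 needs a new color (χ ≥ 4).
The coloring below uses 4 colors, so χ(G) = 4.
A valid 4-coloring: color 1: [0]; color 2: [8, 12, 14, 18, 20]; color 3: [2, 4, 6, 17, 22]; color 4: [21].

χ(G) = 4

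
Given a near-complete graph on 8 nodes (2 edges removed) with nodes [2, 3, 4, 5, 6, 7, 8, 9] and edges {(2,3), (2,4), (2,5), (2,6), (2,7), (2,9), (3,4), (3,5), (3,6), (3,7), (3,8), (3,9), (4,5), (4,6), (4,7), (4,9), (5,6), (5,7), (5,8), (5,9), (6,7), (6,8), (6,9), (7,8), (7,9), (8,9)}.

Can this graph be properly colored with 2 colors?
The clique on vertices [2, 3, 4, 5, 6, 7, 9] has size 7 > 2, so it alone needs 7 colors.

No, G is not 2-colorable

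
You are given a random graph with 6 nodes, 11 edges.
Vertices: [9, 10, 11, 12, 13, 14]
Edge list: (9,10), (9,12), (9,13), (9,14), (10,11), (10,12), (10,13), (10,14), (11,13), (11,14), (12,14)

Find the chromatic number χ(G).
Clique number ω(G) = 4 (lower bound: χ ≥ ω).
The clique on [9, 10, 12, 14] has size 4, forcing χ ≥ 4, and the coloring below uses 4 colors, so χ(G) = 4.
A valid 4-coloring: color 1: [10]; color 2: [9, 11]; color 3: [13, 14]; color 4: [12].

χ(G) = 4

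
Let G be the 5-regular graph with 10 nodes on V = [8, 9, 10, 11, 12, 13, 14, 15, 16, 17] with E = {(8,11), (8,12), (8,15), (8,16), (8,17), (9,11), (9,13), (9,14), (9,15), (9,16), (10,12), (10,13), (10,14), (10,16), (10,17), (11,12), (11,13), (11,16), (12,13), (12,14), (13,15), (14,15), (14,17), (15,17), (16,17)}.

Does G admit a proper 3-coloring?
Odd cycle [16, 9, 13, 12, 8] needs 3 colors (χ ≥ 3).
Vertex 11 is adjacent to every vertex of [8, 9, 12, 13, 16], which already need 3 colors among themselves, so 11 needs a new color (χ ≥ 4).
Hence χ(G) ≥ 4 > 3, so no proper 3-coloring exists.

No, G is not 3-colorable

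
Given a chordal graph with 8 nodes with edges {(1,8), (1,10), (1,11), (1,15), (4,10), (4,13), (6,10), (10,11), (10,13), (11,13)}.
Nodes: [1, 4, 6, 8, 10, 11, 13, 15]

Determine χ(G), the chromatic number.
Clique number ω(G) = 3 (lower bound: χ ≥ ω).
The clique on [1, 10, 11] has size 3, forcing χ ≥ 3, and the coloring below uses 3 colors, so χ(G) = 3.
A valid 3-coloring: color 1: [8, 10, 15]; color 2: [1, 6, 13]; color 3: [4, 11].

χ(G) = 3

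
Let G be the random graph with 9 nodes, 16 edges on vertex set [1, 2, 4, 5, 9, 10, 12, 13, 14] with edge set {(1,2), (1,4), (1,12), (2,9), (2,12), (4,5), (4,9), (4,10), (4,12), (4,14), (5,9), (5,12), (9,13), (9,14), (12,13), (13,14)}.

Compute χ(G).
Clique number ω(G) = 3 (lower bound: χ ≥ ω).
The clique on [1, 2, 12] has size 3, forcing χ ≥ 3, and the coloring below uses 3 colors, so χ(G) = 3.
A valid 3-coloring: color 1: [2, 4, 13]; color 2: [9, 10, 12]; color 3: [1, 5, 14].

χ(G) = 3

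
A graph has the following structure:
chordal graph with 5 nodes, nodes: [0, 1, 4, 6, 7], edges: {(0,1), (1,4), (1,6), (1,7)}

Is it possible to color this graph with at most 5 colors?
A valid 5-coloring: color 1: [1]; color 2: [0, 4, 6, 7].
(χ(G) = 2 ≤ 5.)

Yes, G is 5-colorable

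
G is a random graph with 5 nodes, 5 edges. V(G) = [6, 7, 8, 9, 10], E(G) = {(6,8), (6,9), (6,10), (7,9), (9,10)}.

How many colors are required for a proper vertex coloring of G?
χ(G) = 3

Clique number ω(G) = 3 (lower bound: χ ≥ ω).
The clique on [6, 9, 10] has size 3, forcing χ ≥ 3, and the coloring below uses 3 colors, so χ(G) = 3.
A valid 3-coloring: color 1: [6, 7]; color 2: [8, 9]; color 3: [10].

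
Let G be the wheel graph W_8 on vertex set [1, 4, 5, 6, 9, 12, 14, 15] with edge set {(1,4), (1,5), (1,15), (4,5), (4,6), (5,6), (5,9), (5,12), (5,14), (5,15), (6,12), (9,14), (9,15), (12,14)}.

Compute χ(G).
Clique number ω(G) = 3 (lower bound: χ ≥ ω).
Odd cycle [15, 9, 14, 12, 6, 4, 1] needs 3 colors (χ ≥ 3).
Vertex 5 is adjacent to every vertex of [1, 4, 6, 9, 12, 14, 15], which already need 3 colors among themselves, so 5 needs a new color (χ ≥ 4).
The coloring below uses 4 colors, so χ(G) = 4.
A valid 4-coloring: color 1: [5]; color 2: [4, 14, 15]; color 3: [1, 9, 12]; color 4: [6].

χ(G) = 4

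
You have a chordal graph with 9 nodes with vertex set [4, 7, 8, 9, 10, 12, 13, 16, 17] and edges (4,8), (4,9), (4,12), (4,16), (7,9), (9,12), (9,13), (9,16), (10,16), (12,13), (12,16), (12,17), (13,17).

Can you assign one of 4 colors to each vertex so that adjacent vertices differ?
Yes, G is 4-colorable

A valid 4-coloring: color 1: [7, 8, 10, 12]; color 2: [9, 17]; color 3: [4, 13]; color 4: [16].
(χ(G) = 4 ≤ 4.)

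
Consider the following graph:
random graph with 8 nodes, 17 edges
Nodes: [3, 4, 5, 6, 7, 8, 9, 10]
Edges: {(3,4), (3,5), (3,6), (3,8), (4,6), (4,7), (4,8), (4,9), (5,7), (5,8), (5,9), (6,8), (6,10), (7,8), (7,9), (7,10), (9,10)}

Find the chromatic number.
Clique number ω(G) = 4 (lower bound: χ ≥ ω).
The clique on [3, 4, 6, 8] has size 4, forcing χ ≥ 4, and the coloring below uses 4 colors, so χ(G) = 4.
A valid 4-coloring: color 1: [4, 5, 10]; color 2: [6, 7]; color 3: [8, 9]; color 4: [3].

χ(G) = 4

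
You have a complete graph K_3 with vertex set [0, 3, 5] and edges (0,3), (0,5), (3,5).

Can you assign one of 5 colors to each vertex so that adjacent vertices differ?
Yes, G is 5-colorable

A valid 5-coloring: color 1: [5]; color 2: [3]; color 3: [0].
(χ(G) = 3 ≤ 5.)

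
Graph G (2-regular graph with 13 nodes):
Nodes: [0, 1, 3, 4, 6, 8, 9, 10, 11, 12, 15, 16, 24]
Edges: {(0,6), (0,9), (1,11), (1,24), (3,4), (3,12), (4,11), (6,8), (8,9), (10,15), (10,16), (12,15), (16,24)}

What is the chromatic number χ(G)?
χ(G) = 3

Clique number ω(G) = 2 (lower bound: χ ≥ ω).
Odd cycle [24, 1, 11, 4, 3, 12, 15, 10, 16] needs 3 colors (χ ≥ 3).
The coloring below uses 3 colors, so χ(G) = 3.
A valid 3-coloring: color 1: [4, 6, 9, 10, 12, 24]; color 2: [0, 3, 8, 11, 15, 16]; color 3: [1].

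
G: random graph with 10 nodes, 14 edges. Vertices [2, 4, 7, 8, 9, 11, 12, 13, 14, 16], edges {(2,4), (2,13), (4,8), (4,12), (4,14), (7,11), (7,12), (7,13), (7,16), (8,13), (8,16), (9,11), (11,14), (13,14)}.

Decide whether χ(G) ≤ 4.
Yes, G is 4-colorable

A valid 4-coloring: color 1: [4, 11, 13, 16]; color 2: [2, 7, 8, 9, 14]; color 3: [12].
(χ(G) = 3 ≤ 4.)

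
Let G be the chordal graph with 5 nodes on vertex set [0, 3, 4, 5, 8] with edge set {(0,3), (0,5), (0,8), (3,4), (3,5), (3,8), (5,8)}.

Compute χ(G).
χ(G) = 4

Clique number ω(G) = 4 (lower bound: χ ≥ ω).
The clique on [0, 3, 5, 8] has size 4, forcing χ ≥ 4, and the coloring below uses 4 colors, so χ(G) = 4.
A valid 4-coloring: color 1: [3]; color 2: [4, 5]; color 3: [8]; color 4: [0].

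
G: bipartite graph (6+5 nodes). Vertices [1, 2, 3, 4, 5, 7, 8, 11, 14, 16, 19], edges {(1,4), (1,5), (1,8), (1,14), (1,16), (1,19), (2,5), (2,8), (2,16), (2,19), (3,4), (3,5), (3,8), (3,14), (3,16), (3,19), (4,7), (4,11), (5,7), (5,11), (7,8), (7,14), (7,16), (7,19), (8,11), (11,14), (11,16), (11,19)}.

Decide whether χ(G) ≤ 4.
Yes, G is 4-colorable

A valid 4-coloring: color 1: [1, 2, 3, 7, 11]; color 2: [4, 5, 8, 14, 16, 19].
(χ(G) = 2 ≤ 4.)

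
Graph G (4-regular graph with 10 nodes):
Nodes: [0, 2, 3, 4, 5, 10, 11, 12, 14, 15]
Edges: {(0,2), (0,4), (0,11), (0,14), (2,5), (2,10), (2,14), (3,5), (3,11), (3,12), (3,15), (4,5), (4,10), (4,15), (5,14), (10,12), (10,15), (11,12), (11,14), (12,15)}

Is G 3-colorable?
Suppose a proper 3-coloring c exists. The clique [0, 2, 14] takes 3 distinct colors; by symmetry let c(0) = 1, c(2) = 2, c(14) = 3.
- Vertex 5: neighbors [2, 14] already have colors [2, 3] ⇒ c(5) = 1.
- Vertex 11: neighbors [0, 14] already have colors [1, 3] ⇒ c(11) = 2.
- Vertex 3: neighbors [5, 11] already have colors [1, 2] ⇒ c(3) = 3.
- Vertex 12: neighbors [11, 3] already have colors [2, 3] ⇒ c(12) = 1.
- Vertex 10: neighbors [12, 2] already have colors [1, 2] ⇒ c(10) = 3.
- Vertex 4: neighbors [0, 10] already have colors [1, 3] ⇒ c(4) = 2.
- Vertex 15: neighbors [12, 4, 3] already have colors [1, 2, 3] — all 3 colors blocked. Contradiction.
The forced assignments end in a contradiction, so G has no proper 3-coloring (χ ≥ 4).

No, G is not 3-colorable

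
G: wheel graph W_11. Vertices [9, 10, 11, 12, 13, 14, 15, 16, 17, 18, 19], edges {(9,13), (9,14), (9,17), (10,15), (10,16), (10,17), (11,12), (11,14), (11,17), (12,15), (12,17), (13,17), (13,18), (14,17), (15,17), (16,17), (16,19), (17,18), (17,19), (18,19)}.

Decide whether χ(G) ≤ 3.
A valid 3-coloring: color 1: [17]; color 2: [10, 12, 13, 14, 19]; color 3: [9, 11, 15, 16, 18].
(χ(G) = 3 ≤ 3.)

Yes, G is 3-colorable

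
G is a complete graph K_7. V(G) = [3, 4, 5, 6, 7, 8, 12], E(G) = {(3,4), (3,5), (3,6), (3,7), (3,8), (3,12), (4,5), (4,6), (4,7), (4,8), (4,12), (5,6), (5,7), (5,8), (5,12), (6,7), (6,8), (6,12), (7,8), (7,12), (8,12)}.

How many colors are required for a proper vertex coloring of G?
χ(G) = 7

Clique number ω(G) = 7 (lower bound: χ ≥ ω).
The clique on [3, 4, 5, 6, 7, 8, 12] has size 7, forcing χ ≥ 7, and the coloring below uses 7 colors, so χ(G) = 7.
A valid 7-coloring: color 1: [4]; color 2: [6]; color 3: [3]; color 4: [7]; color 5: [5]; color 6: [12]; color 7: [8].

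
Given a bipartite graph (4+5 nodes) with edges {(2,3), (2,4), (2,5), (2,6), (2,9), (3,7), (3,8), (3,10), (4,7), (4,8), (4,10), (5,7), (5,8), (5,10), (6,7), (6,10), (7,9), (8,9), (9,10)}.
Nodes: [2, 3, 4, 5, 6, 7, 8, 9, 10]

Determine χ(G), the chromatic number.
χ(G) = 2

Clique number ω(G) = 2 (lower bound: χ ≥ ω).
The graph is bipartite (no odd cycle), so 2 colors suffice: χ(G) = 2.
A valid 2-coloring: color 1: [2, 7, 8, 10]; color 2: [3, 4, 5, 6, 9].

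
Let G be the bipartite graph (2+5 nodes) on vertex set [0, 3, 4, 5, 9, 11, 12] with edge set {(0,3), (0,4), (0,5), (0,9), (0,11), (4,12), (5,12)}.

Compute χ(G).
χ(G) = 2

Clique number ω(G) = 2 (lower bound: χ ≥ ω).
The graph is bipartite (no odd cycle), so 2 colors suffice: χ(G) = 2.
A valid 2-coloring: color 1: [0, 12]; color 2: [3, 4, 5, 9, 11].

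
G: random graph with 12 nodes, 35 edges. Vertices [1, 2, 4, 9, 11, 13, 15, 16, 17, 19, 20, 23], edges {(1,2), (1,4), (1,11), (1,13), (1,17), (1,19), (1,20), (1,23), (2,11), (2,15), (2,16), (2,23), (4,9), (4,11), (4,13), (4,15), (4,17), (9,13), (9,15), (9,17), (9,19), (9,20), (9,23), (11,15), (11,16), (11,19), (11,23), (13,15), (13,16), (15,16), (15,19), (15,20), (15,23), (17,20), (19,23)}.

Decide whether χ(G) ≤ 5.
A valid 5-coloring: color 1: [1, 15]; color 2: [9, 11]; color 3: [4, 16, 20, 23]; color 4: [2, 13, 17, 19].
(χ(G) = 4 ≤ 5.)

Yes, G is 5-colorable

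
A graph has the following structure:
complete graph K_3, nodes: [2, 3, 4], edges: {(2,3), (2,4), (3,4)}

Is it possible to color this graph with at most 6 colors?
Yes, G is 6-colorable

A valid 6-coloring: color 1: [4]; color 2: [3]; color 3: [2].
(χ(G) = 3 ≤ 6.)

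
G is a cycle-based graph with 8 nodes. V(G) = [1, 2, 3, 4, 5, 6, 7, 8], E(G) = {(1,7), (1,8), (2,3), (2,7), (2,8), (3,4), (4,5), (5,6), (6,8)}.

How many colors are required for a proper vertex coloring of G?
χ(G) = 2

Clique number ω(G) = 2 (lower bound: χ ≥ ω).
The graph is bipartite (no odd cycle), so 2 colors suffice: χ(G) = 2.
A valid 2-coloring: color 1: [3, 5, 7, 8]; color 2: [1, 2, 4, 6].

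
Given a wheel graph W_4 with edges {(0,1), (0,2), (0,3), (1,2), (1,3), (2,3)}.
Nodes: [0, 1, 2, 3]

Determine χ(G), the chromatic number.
Clique number ω(G) = 4 (lower bound: χ ≥ ω).
The clique on [0, 1, 2, 3] has size 4, forcing χ ≥ 4, and the coloring below uses 4 colors, so χ(G) = 4.
A valid 4-coloring: color 1: [1]; color 2: [2]; color 3: [0]; color 4: [3].

χ(G) = 4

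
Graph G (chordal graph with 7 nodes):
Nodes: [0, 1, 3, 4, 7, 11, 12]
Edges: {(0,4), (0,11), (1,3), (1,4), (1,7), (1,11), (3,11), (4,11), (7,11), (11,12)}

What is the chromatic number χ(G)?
χ(G) = 3

Clique number ω(G) = 3 (lower bound: χ ≥ ω).
The clique on [0, 4, 11] has size 3, forcing χ ≥ 3, and the coloring below uses 3 colors, so χ(G) = 3.
A valid 3-coloring: color 1: [11]; color 2: [0, 1, 12]; color 3: [3, 4, 7].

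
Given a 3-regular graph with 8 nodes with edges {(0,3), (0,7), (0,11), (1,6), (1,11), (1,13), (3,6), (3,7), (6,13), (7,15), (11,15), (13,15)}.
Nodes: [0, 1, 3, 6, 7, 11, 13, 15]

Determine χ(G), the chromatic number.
Clique number ω(G) = 3 (lower bound: χ ≥ ω).
The clique on [0, 3, 7] has size 3, forcing χ ≥ 3, and the coloring below uses 3 colors, so χ(G) = 3.
A valid 3-coloring: color 1: [0, 6, 15]; color 2: [3, 11, 13]; color 3: [1, 7].

χ(G) = 3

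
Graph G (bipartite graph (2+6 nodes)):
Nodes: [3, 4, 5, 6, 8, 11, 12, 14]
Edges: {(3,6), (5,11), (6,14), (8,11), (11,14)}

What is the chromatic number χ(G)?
Clique number ω(G) = 2 (lower bound: χ ≥ ω).
The graph is bipartite (no odd cycle), so 2 colors suffice: χ(G) = 2.
A valid 2-coloring: color 1: [4, 6, 11, 12]; color 2: [3, 5, 8, 14].

χ(G) = 2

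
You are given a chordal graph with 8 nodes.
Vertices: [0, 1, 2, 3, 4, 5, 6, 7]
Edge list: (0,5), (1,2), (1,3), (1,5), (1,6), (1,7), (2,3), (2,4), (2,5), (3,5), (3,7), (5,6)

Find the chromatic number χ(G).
Clique number ω(G) = 4 (lower bound: χ ≥ ω).
The clique on [1, 2, 3, 5] has size 4, forcing χ ≥ 4, and the coloring below uses 4 colors, so χ(G) = 4.
A valid 4-coloring: color 1: [0, 1, 4]; color 2: [5, 7]; color 3: [2, 6]; color 4: [3].

χ(G) = 4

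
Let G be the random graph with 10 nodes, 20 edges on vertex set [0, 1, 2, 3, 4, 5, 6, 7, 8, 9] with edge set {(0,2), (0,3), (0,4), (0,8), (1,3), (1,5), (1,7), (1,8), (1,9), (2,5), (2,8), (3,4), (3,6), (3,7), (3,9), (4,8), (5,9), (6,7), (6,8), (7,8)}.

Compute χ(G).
χ(G) = 3

Clique number ω(G) = 3 (lower bound: χ ≥ ω).
The clique on [0, 2, 8] has size 3, forcing χ ≥ 3, and the coloring below uses 3 colors, so χ(G) = 3.
A valid 3-coloring: color 1: [3, 5, 8]; color 2: [0, 1, 6]; color 3: [2, 4, 7, 9].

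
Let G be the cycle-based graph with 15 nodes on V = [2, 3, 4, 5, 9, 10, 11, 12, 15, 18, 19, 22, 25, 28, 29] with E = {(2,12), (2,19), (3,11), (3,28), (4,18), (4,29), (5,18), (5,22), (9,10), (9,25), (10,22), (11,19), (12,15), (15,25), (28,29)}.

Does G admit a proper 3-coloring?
A valid 3-coloring: color 1: [3, 5, 10, 12, 19, 25, 29]; color 2: [2, 9, 11, 15, 18, 22, 28]; color 3: [4].
(χ(G) = 3 ≤ 3.)

Yes, G is 3-colorable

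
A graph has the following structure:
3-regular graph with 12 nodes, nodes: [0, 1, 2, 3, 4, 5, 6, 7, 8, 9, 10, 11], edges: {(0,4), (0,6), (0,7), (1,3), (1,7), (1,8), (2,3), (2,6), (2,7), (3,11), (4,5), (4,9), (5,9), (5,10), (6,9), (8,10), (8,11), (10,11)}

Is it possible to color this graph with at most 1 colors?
The clique on vertices [4, 5, 9] has size 3 > 1, so it alone needs 3 colors.

No, G is not 1-colorable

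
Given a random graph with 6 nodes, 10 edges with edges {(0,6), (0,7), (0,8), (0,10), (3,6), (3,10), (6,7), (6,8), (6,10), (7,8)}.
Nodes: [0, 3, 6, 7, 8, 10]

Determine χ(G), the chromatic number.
χ(G) = 4

Clique number ω(G) = 4 (lower bound: χ ≥ ω).
The clique on [0, 6, 7, 8] has size 4, forcing χ ≥ 4, and the coloring below uses 4 colors, so χ(G) = 4.
A valid 4-coloring: color 1: [6]; color 2: [0, 3]; color 3: [8, 10]; color 4: [7].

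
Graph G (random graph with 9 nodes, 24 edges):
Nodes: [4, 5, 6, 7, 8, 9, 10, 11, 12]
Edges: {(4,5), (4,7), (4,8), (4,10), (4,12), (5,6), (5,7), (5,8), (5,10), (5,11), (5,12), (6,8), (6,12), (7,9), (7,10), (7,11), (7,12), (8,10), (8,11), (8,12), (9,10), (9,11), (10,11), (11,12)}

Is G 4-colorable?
Yes, G is 4-colorable

A valid 4-coloring: color 1: [5, 9]; color 2: [10, 12]; color 3: [4, 6, 11]; color 4: [7, 8].
(χ(G) = 4 ≤ 4.)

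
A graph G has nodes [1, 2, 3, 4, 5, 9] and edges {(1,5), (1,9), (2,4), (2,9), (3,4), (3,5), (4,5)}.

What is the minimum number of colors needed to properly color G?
Clique number ω(G) = 3 (lower bound: χ ≥ ω).
The clique on [3, 4, 5] has size 3, forcing χ ≥ 3, and the coloring below uses 3 colors, so χ(G) = 3.
A valid 3-coloring: color 1: [5, 9]; color 2: [1, 4]; color 3: [2, 3].

χ(G) = 3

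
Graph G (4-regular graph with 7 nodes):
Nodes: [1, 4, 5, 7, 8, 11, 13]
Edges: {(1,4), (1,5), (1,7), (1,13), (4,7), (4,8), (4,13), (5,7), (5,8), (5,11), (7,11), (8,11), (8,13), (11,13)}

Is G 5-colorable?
A valid 5-coloring: color 1: [5, 13]; color 2: [4, 11]; color 3: [1, 8]; color 4: [7].
(χ(G) = 4 ≤ 5.)

Yes, G is 5-colorable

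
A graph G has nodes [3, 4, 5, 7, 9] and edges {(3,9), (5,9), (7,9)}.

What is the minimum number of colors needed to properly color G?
χ(G) = 2

Clique number ω(G) = 2 (lower bound: χ ≥ ω).
The graph is bipartite (no odd cycle), so 2 colors suffice: χ(G) = 2.
A valid 2-coloring: color 1: [4, 9]; color 2: [3, 5, 7].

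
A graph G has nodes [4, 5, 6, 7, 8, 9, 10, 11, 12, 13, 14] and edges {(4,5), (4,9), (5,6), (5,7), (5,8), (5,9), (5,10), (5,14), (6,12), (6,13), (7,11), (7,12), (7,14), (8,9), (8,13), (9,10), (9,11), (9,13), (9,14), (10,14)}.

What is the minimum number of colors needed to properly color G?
Clique number ω(G) = 4 (lower bound: χ ≥ ω).
The clique on [5, 9, 10, 14] has size 4, forcing χ ≥ 4, and the coloring below uses 4 colors, so χ(G) = 4.
A valid 4-coloring: color 1: [5, 11, 12, 13]; color 2: [6, 7, 9]; color 3: [4, 8, 14]; color 4: [10].

χ(G) = 4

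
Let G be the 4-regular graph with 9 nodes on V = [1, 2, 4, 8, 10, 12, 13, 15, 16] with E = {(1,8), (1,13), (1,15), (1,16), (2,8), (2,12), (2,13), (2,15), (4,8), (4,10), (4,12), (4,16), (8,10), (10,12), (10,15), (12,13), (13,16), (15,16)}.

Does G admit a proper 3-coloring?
Yes, G is 3-colorable

A valid 3-coloring: color 1: [8, 12, 16]; color 2: [1, 2, 10]; color 3: [4, 13, 15].
(χ(G) = 3 ≤ 3.)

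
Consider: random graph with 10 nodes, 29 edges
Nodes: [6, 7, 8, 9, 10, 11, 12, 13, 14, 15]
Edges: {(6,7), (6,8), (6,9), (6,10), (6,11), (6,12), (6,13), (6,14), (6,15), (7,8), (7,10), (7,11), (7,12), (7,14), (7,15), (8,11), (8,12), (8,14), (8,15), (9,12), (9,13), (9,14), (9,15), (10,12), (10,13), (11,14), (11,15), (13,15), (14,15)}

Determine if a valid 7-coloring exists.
A valid 7-coloring: color 1: [6]; color 2: [7, 9]; color 3: [12, 15]; color 4: [8, 13]; color 5: [10, 14]; color 6: [11].
(χ(G) = 6 ≤ 7.)

Yes, G is 7-colorable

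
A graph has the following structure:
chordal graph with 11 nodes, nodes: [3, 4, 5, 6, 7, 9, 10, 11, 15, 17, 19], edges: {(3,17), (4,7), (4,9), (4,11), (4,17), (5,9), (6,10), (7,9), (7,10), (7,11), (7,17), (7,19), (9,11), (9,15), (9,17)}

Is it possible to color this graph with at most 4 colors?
A valid 4-coloring: color 1: [3, 5, 6, 7, 15]; color 2: [9, 10, 19]; color 3: [11, 17]; color 4: [4].
(χ(G) = 4 ≤ 4.)

Yes, G is 4-colorable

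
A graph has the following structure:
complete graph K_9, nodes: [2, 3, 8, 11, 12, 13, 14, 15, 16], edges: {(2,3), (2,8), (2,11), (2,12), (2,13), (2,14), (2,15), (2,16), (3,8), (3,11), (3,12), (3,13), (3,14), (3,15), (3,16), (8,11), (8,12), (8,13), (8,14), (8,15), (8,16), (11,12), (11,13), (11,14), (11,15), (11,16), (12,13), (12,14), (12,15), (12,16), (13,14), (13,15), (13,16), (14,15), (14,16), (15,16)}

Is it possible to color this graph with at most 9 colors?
A valid 9-coloring: color 1: [14]; color 2: [16]; color 3: [3]; color 4: [12]; color 5: [8]; color 6: [15]; color 7: [2]; color 8: [13]; color 9: [11].
(χ(G) = 9 ≤ 9.)

Yes, G is 9-colorable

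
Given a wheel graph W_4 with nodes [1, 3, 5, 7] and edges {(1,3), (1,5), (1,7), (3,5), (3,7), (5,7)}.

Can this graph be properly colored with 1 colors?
No, G is not 1-colorable

The clique on vertices [1, 3, 5, 7] has size 4 > 1, so it alone needs 4 colors.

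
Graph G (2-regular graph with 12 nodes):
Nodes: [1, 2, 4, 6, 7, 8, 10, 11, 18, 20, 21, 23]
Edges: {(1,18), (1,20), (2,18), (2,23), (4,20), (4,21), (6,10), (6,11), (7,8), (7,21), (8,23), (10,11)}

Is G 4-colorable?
Yes, G is 4-colorable

A valid 4-coloring: color 1: [2, 8, 10, 20, 21]; color 2: [4, 6, 7, 18, 23]; color 3: [1, 11].
(χ(G) = 3 ≤ 4.)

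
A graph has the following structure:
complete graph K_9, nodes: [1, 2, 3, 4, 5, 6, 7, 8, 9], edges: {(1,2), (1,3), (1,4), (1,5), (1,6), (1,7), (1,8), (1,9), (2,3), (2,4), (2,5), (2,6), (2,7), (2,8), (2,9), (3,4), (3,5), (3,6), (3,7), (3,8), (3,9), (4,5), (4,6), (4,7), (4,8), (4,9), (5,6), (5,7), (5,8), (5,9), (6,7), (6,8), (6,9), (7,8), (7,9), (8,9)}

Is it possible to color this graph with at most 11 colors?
Yes, G is 11-colorable

A valid 11-coloring: color 1: [9]; color 2: [3]; color 3: [4]; color 4: [6]; color 5: [7]; color 6: [8]; color 7: [5]; color 8: [1]; color 9: [2].
(χ(G) = 9 ≤ 11.)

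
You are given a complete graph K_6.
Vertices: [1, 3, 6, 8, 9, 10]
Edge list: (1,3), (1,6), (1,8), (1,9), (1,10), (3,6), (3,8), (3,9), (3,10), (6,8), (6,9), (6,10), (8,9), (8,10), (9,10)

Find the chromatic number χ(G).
Clique number ω(G) = 6 (lower bound: χ ≥ ω).
The clique on [1, 3, 6, 8, 9, 10] has size 6, forcing χ ≥ 6, and the coloring below uses 6 colors, so χ(G) = 6.
A valid 6-coloring: color 1: [3]; color 2: [10]; color 3: [6]; color 4: [1]; color 5: [8]; color 6: [9].

χ(G) = 6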